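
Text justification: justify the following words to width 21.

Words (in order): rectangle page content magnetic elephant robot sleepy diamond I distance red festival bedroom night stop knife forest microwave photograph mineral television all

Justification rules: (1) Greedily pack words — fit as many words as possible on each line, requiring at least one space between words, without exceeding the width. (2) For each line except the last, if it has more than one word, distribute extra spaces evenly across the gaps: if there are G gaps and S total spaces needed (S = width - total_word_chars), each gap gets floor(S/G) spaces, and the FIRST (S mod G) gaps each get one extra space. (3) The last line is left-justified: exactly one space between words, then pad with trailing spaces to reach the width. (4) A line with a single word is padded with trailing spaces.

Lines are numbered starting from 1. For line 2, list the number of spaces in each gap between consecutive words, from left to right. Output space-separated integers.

Line 1: ['rectangle', 'page'] (min_width=14, slack=7)
Line 2: ['content', 'magnetic'] (min_width=16, slack=5)
Line 3: ['elephant', 'robot', 'sleepy'] (min_width=21, slack=0)
Line 4: ['diamond', 'I', 'distance'] (min_width=18, slack=3)
Line 5: ['red', 'festival', 'bedroom'] (min_width=20, slack=1)
Line 6: ['night', 'stop', 'knife'] (min_width=16, slack=5)
Line 7: ['forest', 'microwave'] (min_width=16, slack=5)
Line 8: ['photograph', 'mineral'] (min_width=18, slack=3)
Line 9: ['television', 'all'] (min_width=14, slack=7)

Answer: 6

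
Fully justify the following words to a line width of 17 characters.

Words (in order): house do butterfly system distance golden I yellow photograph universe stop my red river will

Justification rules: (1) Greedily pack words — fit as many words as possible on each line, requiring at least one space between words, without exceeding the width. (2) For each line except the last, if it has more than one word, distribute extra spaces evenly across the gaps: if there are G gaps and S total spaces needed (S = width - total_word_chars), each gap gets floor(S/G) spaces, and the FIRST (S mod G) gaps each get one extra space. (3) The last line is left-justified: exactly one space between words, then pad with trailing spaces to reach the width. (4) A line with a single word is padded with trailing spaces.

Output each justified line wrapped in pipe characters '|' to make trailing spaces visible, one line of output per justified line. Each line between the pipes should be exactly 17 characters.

Answer: |house          do|
|butterfly  system|
|distance golden I|
|yellow photograph|
|universe  stop my|
|red river will   |

Derivation:
Line 1: ['house', 'do'] (min_width=8, slack=9)
Line 2: ['butterfly', 'system'] (min_width=16, slack=1)
Line 3: ['distance', 'golden', 'I'] (min_width=17, slack=0)
Line 4: ['yellow', 'photograph'] (min_width=17, slack=0)
Line 5: ['universe', 'stop', 'my'] (min_width=16, slack=1)
Line 6: ['red', 'river', 'will'] (min_width=14, slack=3)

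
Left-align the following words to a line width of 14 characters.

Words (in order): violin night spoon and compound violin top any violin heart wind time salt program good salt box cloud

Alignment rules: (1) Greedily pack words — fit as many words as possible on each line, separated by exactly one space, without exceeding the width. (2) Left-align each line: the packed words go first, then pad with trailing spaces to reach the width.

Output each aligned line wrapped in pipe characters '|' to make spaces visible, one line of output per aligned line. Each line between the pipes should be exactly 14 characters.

Answer: |violin night  |
|spoon and     |
|compound      |
|violin top any|
|violin heart  |
|wind time salt|
|program good  |
|salt box cloud|

Derivation:
Line 1: ['violin', 'night'] (min_width=12, slack=2)
Line 2: ['spoon', 'and'] (min_width=9, slack=5)
Line 3: ['compound'] (min_width=8, slack=6)
Line 4: ['violin', 'top', 'any'] (min_width=14, slack=0)
Line 5: ['violin', 'heart'] (min_width=12, slack=2)
Line 6: ['wind', 'time', 'salt'] (min_width=14, slack=0)
Line 7: ['program', 'good'] (min_width=12, slack=2)
Line 8: ['salt', 'box', 'cloud'] (min_width=14, slack=0)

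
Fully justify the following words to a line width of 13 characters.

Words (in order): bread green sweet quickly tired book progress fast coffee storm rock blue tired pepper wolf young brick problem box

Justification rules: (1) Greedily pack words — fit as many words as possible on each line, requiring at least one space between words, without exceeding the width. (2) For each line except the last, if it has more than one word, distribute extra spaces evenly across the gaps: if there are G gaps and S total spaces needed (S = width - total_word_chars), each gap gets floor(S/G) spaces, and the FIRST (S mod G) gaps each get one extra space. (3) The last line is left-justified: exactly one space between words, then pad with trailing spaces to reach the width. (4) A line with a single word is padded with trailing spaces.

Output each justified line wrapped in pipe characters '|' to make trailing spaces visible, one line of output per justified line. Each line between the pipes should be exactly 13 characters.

Line 1: ['bread', 'green'] (min_width=11, slack=2)
Line 2: ['sweet', 'quickly'] (min_width=13, slack=0)
Line 3: ['tired', 'book'] (min_width=10, slack=3)
Line 4: ['progress', 'fast'] (min_width=13, slack=0)
Line 5: ['coffee', 'storm'] (min_width=12, slack=1)
Line 6: ['rock', 'blue'] (min_width=9, slack=4)
Line 7: ['tired', 'pepper'] (min_width=12, slack=1)
Line 8: ['wolf', 'young'] (min_width=10, slack=3)
Line 9: ['brick', 'problem'] (min_width=13, slack=0)
Line 10: ['box'] (min_width=3, slack=10)

Answer: |bread   green|
|sweet quickly|
|tired    book|
|progress fast|
|coffee  storm|
|rock     blue|
|tired  pepper|
|wolf    young|
|brick problem|
|box          |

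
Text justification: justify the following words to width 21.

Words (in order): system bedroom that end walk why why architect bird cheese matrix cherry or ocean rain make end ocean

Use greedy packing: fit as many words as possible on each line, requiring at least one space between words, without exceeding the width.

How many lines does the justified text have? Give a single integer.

Line 1: ['system', 'bedroom', 'that'] (min_width=19, slack=2)
Line 2: ['end', 'walk', 'why', 'why'] (min_width=16, slack=5)
Line 3: ['architect', 'bird', 'cheese'] (min_width=21, slack=0)
Line 4: ['matrix', 'cherry', 'or'] (min_width=16, slack=5)
Line 5: ['ocean', 'rain', 'make', 'end'] (min_width=19, slack=2)
Line 6: ['ocean'] (min_width=5, slack=16)
Total lines: 6

Answer: 6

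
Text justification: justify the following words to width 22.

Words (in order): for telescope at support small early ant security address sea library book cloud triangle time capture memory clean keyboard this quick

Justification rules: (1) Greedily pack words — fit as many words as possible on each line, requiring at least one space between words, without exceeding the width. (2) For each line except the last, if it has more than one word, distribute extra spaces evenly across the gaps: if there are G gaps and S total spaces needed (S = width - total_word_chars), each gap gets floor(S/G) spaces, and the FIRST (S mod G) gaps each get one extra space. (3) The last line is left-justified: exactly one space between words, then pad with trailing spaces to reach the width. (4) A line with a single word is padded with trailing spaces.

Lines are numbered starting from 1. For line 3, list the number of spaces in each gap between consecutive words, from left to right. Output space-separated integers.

Answer: 2 2

Derivation:
Line 1: ['for', 'telescope', 'at'] (min_width=16, slack=6)
Line 2: ['support', 'small', 'early'] (min_width=19, slack=3)
Line 3: ['ant', 'security', 'address'] (min_width=20, slack=2)
Line 4: ['sea', 'library', 'book', 'cloud'] (min_width=22, slack=0)
Line 5: ['triangle', 'time', 'capture'] (min_width=21, slack=1)
Line 6: ['memory', 'clean', 'keyboard'] (min_width=21, slack=1)
Line 7: ['this', 'quick'] (min_width=10, slack=12)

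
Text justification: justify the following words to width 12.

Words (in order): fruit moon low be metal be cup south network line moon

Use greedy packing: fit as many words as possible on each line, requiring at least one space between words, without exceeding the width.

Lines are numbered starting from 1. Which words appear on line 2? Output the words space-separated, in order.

Answer: low be metal

Derivation:
Line 1: ['fruit', 'moon'] (min_width=10, slack=2)
Line 2: ['low', 'be', 'metal'] (min_width=12, slack=0)
Line 3: ['be', 'cup', 'south'] (min_width=12, slack=0)
Line 4: ['network', 'line'] (min_width=12, slack=0)
Line 5: ['moon'] (min_width=4, slack=8)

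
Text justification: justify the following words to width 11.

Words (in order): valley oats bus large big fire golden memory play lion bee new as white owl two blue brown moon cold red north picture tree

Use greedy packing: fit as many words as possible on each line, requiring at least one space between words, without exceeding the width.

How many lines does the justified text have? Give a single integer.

Answer: 14

Derivation:
Line 1: ['valley', 'oats'] (min_width=11, slack=0)
Line 2: ['bus', 'large'] (min_width=9, slack=2)
Line 3: ['big', 'fire'] (min_width=8, slack=3)
Line 4: ['golden'] (min_width=6, slack=5)
Line 5: ['memory', 'play'] (min_width=11, slack=0)
Line 6: ['lion', 'bee'] (min_width=8, slack=3)
Line 7: ['new', 'as'] (min_width=6, slack=5)
Line 8: ['white', 'owl'] (min_width=9, slack=2)
Line 9: ['two', 'blue'] (min_width=8, slack=3)
Line 10: ['brown', 'moon'] (min_width=10, slack=1)
Line 11: ['cold', 'red'] (min_width=8, slack=3)
Line 12: ['north'] (min_width=5, slack=6)
Line 13: ['picture'] (min_width=7, slack=4)
Line 14: ['tree'] (min_width=4, slack=7)
Total lines: 14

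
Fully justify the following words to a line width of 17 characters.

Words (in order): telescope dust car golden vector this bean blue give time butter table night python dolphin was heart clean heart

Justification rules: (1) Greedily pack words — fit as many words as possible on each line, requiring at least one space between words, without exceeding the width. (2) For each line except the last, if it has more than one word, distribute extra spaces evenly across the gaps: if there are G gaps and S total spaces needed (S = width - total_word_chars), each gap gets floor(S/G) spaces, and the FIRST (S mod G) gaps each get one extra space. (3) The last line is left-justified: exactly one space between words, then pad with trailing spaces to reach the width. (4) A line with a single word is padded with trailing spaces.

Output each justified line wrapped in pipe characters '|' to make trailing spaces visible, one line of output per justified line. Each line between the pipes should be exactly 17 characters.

Line 1: ['telescope', 'dust'] (min_width=14, slack=3)
Line 2: ['car', 'golden', 'vector'] (min_width=17, slack=0)
Line 3: ['this', 'bean', 'blue'] (min_width=14, slack=3)
Line 4: ['give', 'time', 'butter'] (min_width=16, slack=1)
Line 5: ['table', 'night'] (min_width=11, slack=6)
Line 6: ['python', 'dolphin'] (min_width=14, slack=3)
Line 7: ['was', 'heart', 'clean'] (min_width=15, slack=2)
Line 8: ['heart'] (min_width=5, slack=12)

Answer: |telescope    dust|
|car golden vector|
|this   bean  blue|
|give  time butter|
|table       night|
|python    dolphin|
|was  heart  clean|
|heart            |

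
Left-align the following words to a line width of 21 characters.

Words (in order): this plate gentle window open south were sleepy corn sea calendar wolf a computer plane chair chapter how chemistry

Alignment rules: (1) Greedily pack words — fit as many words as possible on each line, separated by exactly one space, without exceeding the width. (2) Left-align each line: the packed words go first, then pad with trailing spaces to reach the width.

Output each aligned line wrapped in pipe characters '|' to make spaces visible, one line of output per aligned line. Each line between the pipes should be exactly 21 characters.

Answer: |this plate gentle    |
|window open south    |
|were sleepy corn sea |
|calendar wolf a      |
|computer plane chair |
|chapter how chemistry|

Derivation:
Line 1: ['this', 'plate', 'gentle'] (min_width=17, slack=4)
Line 2: ['window', 'open', 'south'] (min_width=17, slack=4)
Line 3: ['were', 'sleepy', 'corn', 'sea'] (min_width=20, slack=1)
Line 4: ['calendar', 'wolf', 'a'] (min_width=15, slack=6)
Line 5: ['computer', 'plane', 'chair'] (min_width=20, slack=1)
Line 6: ['chapter', 'how', 'chemistry'] (min_width=21, slack=0)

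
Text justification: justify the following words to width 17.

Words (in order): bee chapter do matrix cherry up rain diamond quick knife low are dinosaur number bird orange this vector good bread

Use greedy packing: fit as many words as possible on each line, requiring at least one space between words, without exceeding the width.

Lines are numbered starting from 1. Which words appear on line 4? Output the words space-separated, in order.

Answer: quick knife low

Derivation:
Line 1: ['bee', 'chapter', 'do'] (min_width=14, slack=3)
Line 2: ['matrix', 'cherry', 'up'] (min_width=16, slack=1)
Line 3: ['rain', 'diamond'] (min_width=12, slack=5)
Line 4: ['quick', 'knife', 'low'] (min_width=15, slack=2)
Line 5: ['are', 'dinosaur'] (min_width=12, slack=5)
Line 6: ['number', 'bird'] (min_width=11, slack=6)
Line 7: ['orange', 'this'] (min_width=11, slack=6)
Line 8: ['vector', 'good', 'bread'] (min_width=17, slack=0)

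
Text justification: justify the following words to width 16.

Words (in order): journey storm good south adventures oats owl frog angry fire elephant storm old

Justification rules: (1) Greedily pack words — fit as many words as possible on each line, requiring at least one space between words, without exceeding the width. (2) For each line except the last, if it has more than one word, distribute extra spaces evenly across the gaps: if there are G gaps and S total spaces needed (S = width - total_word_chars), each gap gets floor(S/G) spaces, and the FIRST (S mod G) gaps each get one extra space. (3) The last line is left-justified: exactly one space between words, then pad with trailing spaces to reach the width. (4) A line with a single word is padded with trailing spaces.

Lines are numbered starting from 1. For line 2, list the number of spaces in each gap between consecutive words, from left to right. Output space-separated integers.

Answer: 7

Derivation:
Line 1: ['journey', 'storm'] (min_width=13, slack=3)
Line 2: ['good', 'south'] (min_width=10, slack=6)
Line 3: ['adventures', 'oats'] (min_width=15, slack=1)
Line 4: ['owl', 'frog', 'angry'] (min_width=14, slack=2)
Line 5: ['fire', 'elephant'] (min_width=13, slack=3)
Line 6: ['storm', 'old'] (min_width=9, slack=7)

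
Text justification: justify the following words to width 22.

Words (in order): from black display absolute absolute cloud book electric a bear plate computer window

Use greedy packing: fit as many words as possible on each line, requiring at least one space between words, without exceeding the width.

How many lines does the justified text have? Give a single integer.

Answer: 5

Derivation:
Line 1: ['from', 'black', 'display'] (min_width=18, slack=4)
Line 2: ['absolute', 'absolute'] (min_width=17, slack=5)
Line 3: ['cloud', 'book', 'electric', 'a'] (min_width=21, slack=1)
Line 4: ['bear', 'plate', 'computer'] (min_width=19, slack=3)
Line 5: ['window'] (min_width=6, slack=16)
Total lines: 5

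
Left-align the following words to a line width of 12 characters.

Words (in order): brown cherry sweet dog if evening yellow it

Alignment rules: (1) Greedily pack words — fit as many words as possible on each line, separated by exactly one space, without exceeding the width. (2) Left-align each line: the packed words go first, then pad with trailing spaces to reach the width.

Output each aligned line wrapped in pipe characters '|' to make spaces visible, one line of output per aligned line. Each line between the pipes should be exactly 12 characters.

Answer: |brown cherry|
|sweet dog if|
|evening     |
|yellow it   |

Derivation:
Line 1: ['brown', 'cherry'] (min_width=12, slack=0)
Line 2: ['sweet', 'dog', 'if'] (min_width=12, slack=0)
Line 3: ['evening'] (min_width=7, slack=5)
Line 4: ['yellow', 'it'] (min_width=9, slack=3)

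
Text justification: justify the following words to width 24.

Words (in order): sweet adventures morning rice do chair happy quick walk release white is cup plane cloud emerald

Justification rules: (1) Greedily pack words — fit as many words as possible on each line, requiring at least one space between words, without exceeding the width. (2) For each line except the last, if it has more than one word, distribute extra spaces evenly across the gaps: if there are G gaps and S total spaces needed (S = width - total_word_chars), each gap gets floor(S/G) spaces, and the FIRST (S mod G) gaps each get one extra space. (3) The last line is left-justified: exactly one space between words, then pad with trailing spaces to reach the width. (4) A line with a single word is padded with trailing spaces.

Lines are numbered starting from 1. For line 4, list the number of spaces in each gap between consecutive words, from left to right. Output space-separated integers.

Answer: 3 3 3

Derivation:
Line 1: ['sweet', 'adventures', 'morning'] (min_width=24, slack=0)
Line 2: ['rice', 'do', 'chair', 'happy'] (min_width=19, slack=5)
Line 3: ['quick', 'walk', 'release', 'white'] (min_width=24, slack=0)
Line 4: ['is', 'cup', 'plane', 'cloud'] (min_width=18, slack=6)
Line 5: ['emerald'] (min_width=7, slack=17)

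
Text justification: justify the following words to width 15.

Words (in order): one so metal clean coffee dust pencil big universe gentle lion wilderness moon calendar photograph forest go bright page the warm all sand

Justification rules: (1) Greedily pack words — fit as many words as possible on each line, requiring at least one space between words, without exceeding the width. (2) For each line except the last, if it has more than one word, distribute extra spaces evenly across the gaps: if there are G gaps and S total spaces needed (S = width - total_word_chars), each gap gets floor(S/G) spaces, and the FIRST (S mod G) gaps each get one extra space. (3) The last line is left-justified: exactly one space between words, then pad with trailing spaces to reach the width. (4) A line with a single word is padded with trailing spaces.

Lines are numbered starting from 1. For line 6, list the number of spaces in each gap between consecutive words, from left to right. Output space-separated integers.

Line 1: ['one', 'so', 'metal'] (min_width=12, slack=3)
Line 2: ['clean', 'coffee'] (min_width=12, slack=3)
Line 3: ['dust', 'pencil', 'big'] (min_width=15, slack=0)
Line 4: ['universe', 'gentle'] (min_width=15, slack=0)
Line 5: ['lion', 'wilderness'] (min_width=15, slack=0)
Line 6: ['moon', 'calendar'] (min_width=13, slack=2)
Line 7: ['photograph'] (min_width=10, slack=5)
Line 8: ['forest', 'go'] (min_width=9, slack=6)
Line 9: ['bright', 'page', 'the'] (min_width=15, slack=0)
Line 10: ['warm', 'all', 'sand'] (min_width=13, slack=2)

Answer: 3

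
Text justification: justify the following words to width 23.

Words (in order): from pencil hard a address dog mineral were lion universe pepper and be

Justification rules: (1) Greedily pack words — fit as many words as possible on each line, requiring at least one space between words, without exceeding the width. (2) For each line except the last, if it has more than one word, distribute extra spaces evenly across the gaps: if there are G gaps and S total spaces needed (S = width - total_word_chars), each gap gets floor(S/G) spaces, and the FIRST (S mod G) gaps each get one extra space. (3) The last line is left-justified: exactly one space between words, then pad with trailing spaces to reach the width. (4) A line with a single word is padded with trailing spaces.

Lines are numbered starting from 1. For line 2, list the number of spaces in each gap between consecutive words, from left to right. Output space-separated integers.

Line 1: ['from', 'pencil', 'hard', 'a'] (min_width=18, slack=5)
Line 2: ['address', 'dog', 'mineral'] (min_width=19, slack=4)
Line 3: ['were', 'lion', 'universe'] (min_width=18, slack=5)
Line 4: ['pepper', 'and', 'be'] (min_width=13, slack=10)

Answer: 3 3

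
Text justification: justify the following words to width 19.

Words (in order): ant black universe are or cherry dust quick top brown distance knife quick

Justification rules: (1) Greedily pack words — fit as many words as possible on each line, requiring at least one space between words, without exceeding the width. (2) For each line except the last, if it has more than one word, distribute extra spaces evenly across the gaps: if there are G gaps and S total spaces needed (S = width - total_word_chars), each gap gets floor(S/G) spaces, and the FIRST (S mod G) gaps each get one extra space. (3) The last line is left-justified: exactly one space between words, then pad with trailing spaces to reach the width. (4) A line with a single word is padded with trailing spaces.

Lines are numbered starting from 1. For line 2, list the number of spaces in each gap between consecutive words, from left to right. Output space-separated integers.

Line 1: ['ant', 'black', 'universe'] (min_width=18, slack=1)
Line 2: ['are', 'or', 'cherry', 'dust'] (min_width=18, slack=1)
Line 3: ['quick', 'top', 'brown'] (min_width=15, slack=4)
Line 4: ['distance', 'knife'] (min_width=14, slack=5)
Line 5: ['quick'] (min_width=5, slack=14)

Answer: 2 1 1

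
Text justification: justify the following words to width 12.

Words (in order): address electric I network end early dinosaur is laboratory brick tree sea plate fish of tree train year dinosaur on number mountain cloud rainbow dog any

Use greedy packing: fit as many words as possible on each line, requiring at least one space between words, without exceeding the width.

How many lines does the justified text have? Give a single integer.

Answer: 16

Derivation:
Line 1: ['address'] (min_width=7, slack=5)
Line 2: ['electric', 'I'] (min_width=10, slack=2)
Line 3: ['network', 'end'] (min_width=11, slack=1)
Line 4: ['early'] (min_width=5, slack=7)
Line 5: ['dinosaur', 'is'] (min_width=11, slack=1)
Line 6: ['laboratory'] (min_width=10, slack=2)
Line 7: ['brick', 'tree'] (min_width=10, slack=2)
Line 8: ['sea', 'plate'] (min_width=9, slack=3)
Line 9: ['fish', 'of', 'tree'] (min_width=12, slack=0)
Line 10: ['train', 'year'] (min_width=10, slack=2)
Line 11: ['dinosaur', 'on'] (min_width=11, slack=1)
Line 12: ['number'] (min_width=6, slack=6)
Line 13: ['mountain'] (min_width=8, slack=4)
Line 14: ['cloud'] (min_width=5, slack=7)
Line 15: ['rainbow', 'dog'] (min_width=11, slack=1)
Line 16: ['any'] (min_width=3, slack=9)
Total lines: 16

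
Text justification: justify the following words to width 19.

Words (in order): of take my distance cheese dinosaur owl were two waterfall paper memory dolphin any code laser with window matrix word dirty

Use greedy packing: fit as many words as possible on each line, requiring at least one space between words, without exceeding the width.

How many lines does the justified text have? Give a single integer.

Line 1: ['of', 'take', 'my', 'distance'] (min_width=19, slack=0)
Line 2: ['cheese', 'dinosaur', 'owl'] (min_width=19, slack=0)
Line 3: ['were', 'two', 'waterfall'] (min_width=18, slack=1)
Line 4: ['paper', 'memory'] (min_width=12, slack=7)
Line 5: ['dolphin', 'any', 'code'] (min_width=16, slack=3)
Line 6: ['laser', 'with', 'window'] (min_width=17, slack=2)
Line 7: ['matrix', 'word', 'dirty'] (min_width=17, slack=2)
Total lines: 7

Answer: 7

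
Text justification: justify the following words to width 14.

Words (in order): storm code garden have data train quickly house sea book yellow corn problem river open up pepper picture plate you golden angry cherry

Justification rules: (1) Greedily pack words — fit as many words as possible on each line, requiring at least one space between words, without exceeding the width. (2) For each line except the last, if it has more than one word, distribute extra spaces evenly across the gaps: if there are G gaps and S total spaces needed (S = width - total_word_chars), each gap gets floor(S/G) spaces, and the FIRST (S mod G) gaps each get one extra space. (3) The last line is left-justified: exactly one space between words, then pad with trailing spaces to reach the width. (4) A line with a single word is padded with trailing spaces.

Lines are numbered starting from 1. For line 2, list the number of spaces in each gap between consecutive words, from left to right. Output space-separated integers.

Answer: 4

Derivation:
Line 1: ['storm', 'code'] (min_width=10, slack=4)
Line 2: ['garden', 'have'] (min_width=11, slack=3)
Line 3: ['data', 'train'] (min_width=10, slack=4)
Line 4: ['quickly', 'house'] (min_width=13, slack=1)
Line 5: ['sea', 'book'] (min_width=8, slack=6)
Line 6: ['yellow', 'corn'] (min_width=11, slack=3)
Line 7: ['problem', 'river'] (min_width=13, slack=1)
Line 8: ['open', 'up', 'pepper'] (min_width=14, slack=0)
Line 9: ['picture', 'plate'] (min_width=13, slack=1)
Line 10: ['you', 'golden'] (min_width=10, slack=4)
Line 11: ['angry', 'cherry'] (min_width=12, slack=2)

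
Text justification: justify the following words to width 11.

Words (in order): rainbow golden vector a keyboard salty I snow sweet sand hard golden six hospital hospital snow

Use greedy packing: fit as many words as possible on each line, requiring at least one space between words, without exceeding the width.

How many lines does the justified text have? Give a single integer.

Line 1: ['rainbow'] (min_width=7, slack=4)
Line 2: ['golden'] (min_width=6, slack=5)
Line 3: ['vector', 'a'] (min_width=8, slack=3)
Line 4: ['keyboard'] (min_width=8, slack=3)
Line 5: ['salty', 'I'] (min_width=7, slack=4)
Line 6: ['snow', 'sweet'] (min_width=10, slack=1)
Line 7: ['sand', 'hard'] (min_width=9, slack=2)
Line 8: ['golden', 'six'] (min_width=10, slack=1)
Line 9: ['hospital'] (min_width=8, slack=3)
Line 10: ['hospital'] (min_width=8, slack=3)
Line 11: ['snow'] (min_width=4, slack=7)
Total lines: 11

Answer: 11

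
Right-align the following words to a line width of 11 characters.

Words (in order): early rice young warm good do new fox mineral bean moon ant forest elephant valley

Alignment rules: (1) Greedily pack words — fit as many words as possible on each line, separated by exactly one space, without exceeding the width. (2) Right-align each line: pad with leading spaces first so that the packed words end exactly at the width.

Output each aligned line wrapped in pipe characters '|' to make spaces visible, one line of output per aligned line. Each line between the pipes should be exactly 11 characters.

Answer: | early rice|
| young warm|
|good do new|
|fox mineral|
|  bean moon|
| ant forest|
|   elephant|
|     valley|

Derivation:
Line 1: ['early', 'rice'] (min_width=10, slack=1)
Line 2: ['young', 'warm'] (min_width=10, slack=1)
Line 3: ['good', 'do', 'new'] (min_width=11, slack=0)
Line 4: ['fox', 'mineral'] (min_width=11, slack=0)
Line 5: ['bean', 'moon'] (min_width=9, slack=2)
Line 6: ['ant', 'forest'] (min_width=10, slack=1)
Line 7: ['elephant'] (min_width=8, slack=3)
Line 8: ['valley'] (min_width=6, slack=5)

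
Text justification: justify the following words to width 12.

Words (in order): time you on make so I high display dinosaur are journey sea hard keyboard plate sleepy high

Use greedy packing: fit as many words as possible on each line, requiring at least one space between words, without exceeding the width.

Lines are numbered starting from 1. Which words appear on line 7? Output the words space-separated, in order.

Line 1: ['time', 'you', 'on'] (min_width=11, slack=1)
Line 2: ['make', 'so', 'I'] (min_width=9, slack=3)
Line 3: ['high', 'display'] (min_width=12, slack=0)
Line 4: ['dinosaur', 'are'] (min_width=12, slack=0)
Line 5: ['journey', 'sea'] (min_width=11, slack=1)
Line 6: ['hard'] (min_width=4, slack=8)
Line 7: ['keyboard'] (min_width=8, slack=4)
Line 8: ['plate', 'sleepy'] (min_width=12, slack=0)
Line 9: ['high'] (min_width=4, slack=8)

Answer: keyboard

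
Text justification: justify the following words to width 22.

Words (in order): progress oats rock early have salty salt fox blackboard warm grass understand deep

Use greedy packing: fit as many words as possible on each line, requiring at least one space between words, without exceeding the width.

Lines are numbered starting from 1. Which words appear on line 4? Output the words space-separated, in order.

Answer: grass understand deep

Derivation:
Line 1: ['progress', 'oats', 'rock'] (min_width=18, slack=4)
Line 2: ['early', 'have', 'salty', 'salt'] (min_width=21, slack=1)
Line 3: ['fox', 'blackboard', 'warm'] (min_width=19, slack=3)
Line 4: ['grass', 'understand', 'deep'] (min_width=21, slack=1)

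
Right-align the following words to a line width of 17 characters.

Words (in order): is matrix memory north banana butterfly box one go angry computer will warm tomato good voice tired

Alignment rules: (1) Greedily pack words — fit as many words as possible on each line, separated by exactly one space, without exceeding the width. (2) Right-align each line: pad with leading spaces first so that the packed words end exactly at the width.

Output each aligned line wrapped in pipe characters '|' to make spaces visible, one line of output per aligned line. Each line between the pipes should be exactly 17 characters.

Line 1: ['is', 'matrix', 'memory'] (min_width=16, slack=1)
Line 2: ['north', 'banana'] (min_width=12, slack=5)
Line 3: ['butterfly', 'box', 'one'] (min_width=17, slack=0)
Line 4: ['go', 'angry', 'computer'] (min_width=17, slack=0)
Line 5: ['will', 'warm', 'tomato'] (min_width=16, slack=1)
Line 6: ['good', 'voice', 'tired'] (min_width=16, slack=1)

Answer: | is matrix memory|
|     north banana|
|butterfly box one|
|go angry computer|
| will warm tomato|
| good voice tired|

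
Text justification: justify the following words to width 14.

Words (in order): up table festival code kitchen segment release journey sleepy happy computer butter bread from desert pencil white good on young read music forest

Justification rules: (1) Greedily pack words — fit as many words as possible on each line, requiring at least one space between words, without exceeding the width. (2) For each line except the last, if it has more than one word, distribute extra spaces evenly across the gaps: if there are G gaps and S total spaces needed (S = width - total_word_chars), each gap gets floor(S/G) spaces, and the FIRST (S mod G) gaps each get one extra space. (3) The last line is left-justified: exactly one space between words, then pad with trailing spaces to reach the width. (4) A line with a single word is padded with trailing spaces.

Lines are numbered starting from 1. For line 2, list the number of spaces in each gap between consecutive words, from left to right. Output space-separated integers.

Line 1: ['up', 'table'] (min_width=8, slack=6)
Line 2: ['festival', 'code'] (min_width=13, slack=1)
Line 3: ['kitchen'] (min_width=7, slack=7)
Line 4: ['segment'] (min_width=7, slack=7)
Line 5: ['release'] (min_width=7, slack=7)
Line 6: ['journey', 'sleepy'] (min_width=14, slack=0)
Line 7: ['happy', 'computer'] (min_width=14, slack=0)
Line 8: ['butter', 'bread'] (min_width=12, slack=2)
Line 9: ['from', 'desert'] (min_width=11, slack=3)
Line 10: ['pencil', 'white'] (min_width=12, slack=2)
Line 11: ['good', 'on', 'young'] (min_width=13, slack=1)
Line 12: ['read', 'music'] (min_width=10, slack=4)
Line 13: ['forest'] (min_width=6, slack=8)

Answer: 2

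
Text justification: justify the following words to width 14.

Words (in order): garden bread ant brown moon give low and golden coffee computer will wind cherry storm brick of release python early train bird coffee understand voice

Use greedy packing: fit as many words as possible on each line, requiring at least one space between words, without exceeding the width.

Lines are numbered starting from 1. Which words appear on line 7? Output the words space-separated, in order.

Line 1: ['garden', 'bread'] (min_width=12, slack=2)
Line 2: ['ant', 'brown', 'moon'] (min_width=14, slack=0)
Line 3: ['give', 'low', 'and'] (min_width=12, slack=2)
Line 4: ['golden', 'coffee'] (min_width=13, slack=1)
Line 5: ['computer', 'will'] (min_width=13, slack=1)
Line 6: ['wind', 'cherry'] (min_width=11, slack=3)
Line 7: ['storm', 'brick', 'of'] (min_width=14, slack=0)
Line 8: ['release', 'python'] (min_width=14, slack=0)
Line 9: ['early', 'train'] (min_width=11, slack=3)
Line 10: ['bird', 'coffee'] (min_width=11, slack=3)
Line 11: ['understand'] (min_width=10, slack=4)
Line 12: ['voice'] (min_width=5, slack=9)

Answer: storm brick of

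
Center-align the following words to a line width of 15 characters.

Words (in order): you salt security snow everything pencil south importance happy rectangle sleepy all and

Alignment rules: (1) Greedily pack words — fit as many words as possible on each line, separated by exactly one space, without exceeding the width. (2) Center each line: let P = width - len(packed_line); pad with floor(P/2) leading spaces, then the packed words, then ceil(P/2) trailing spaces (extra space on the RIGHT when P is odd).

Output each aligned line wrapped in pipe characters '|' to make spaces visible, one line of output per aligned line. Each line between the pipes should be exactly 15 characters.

Line 1: ['you', 'salt'] (min_width=8, slack=7)
Line 2: ['security', 'snow'] (min_width=13, slack=2)
Line 3: ['everything'] (min_width=10, slack=5)
Line 4: ['pencil', 'south'] (min_width=12, slack=3)
Line 5: ['importance'] (min_width=10, slack=5)
Line 6: ['happy', 'rectangle'] (min_width=15, slack=0)
Line 7: ['sleepy', 'all', 'and'] (min_width=14, slack=1)

Answer: |   you salt    |
| security snow |
|  everything   |
| pencil south  |
|  importance   |
|happy rectangle|
|sleepy all and |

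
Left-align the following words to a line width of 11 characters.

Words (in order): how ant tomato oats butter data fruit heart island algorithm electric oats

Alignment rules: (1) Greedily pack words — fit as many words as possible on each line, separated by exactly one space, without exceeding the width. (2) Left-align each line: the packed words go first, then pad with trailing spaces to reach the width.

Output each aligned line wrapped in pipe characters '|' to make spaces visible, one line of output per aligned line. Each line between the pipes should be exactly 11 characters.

Line 1: ['how', 'ant'] (min_width=7, slack=4)
Line 2: ['tomato', 'oats'] (min_width=11, slack=0)
Line 3: ['butter', 'data'] (min_width=11, slack=0)
Line 4: ['fruit', 'heart'] (min_width=11, slack=0)
Line 5: ['island'] (min_width=6, slack=5)
Line 6: ['algorithm'] (min_width=9, slack=2)
Line 7: ['electric'] (min_width=8, slack=3)
Line 8: ['oats'] (min_width=4, slack=7)

Answer: |how ant    |
|tomato oats|
|butter data|
|fruit heart|
|island     |
|algorithm  |
|electric   |
|oats       |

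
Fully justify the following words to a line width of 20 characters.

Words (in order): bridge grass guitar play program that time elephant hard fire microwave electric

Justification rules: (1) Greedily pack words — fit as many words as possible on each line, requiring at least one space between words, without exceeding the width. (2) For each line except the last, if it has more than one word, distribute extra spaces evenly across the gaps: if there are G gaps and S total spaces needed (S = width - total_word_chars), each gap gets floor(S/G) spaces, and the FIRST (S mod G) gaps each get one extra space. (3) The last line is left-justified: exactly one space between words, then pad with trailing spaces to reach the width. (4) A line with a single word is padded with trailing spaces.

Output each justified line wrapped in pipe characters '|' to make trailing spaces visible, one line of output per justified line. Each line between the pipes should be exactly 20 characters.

Answer: |bridge  grass guitar|
|play   program  that|
|time  elephant  hard|
|fire       microwave|
|electric            |

Derivation:
Line 1: ['bridge', 'grass', 'guitar'] (min_width=19, slack=1)
Line 2: ['play', 'program', 'that'] (min_width=17, slack=3)
Line 3: ['time', 'elephant', 'hard'] (min_width=18, slack=2)
Line 4: ['fire', 'microwave'] (min_width=14, slack=6)
Line 5: ['electric'] (min_width=8, slack=12)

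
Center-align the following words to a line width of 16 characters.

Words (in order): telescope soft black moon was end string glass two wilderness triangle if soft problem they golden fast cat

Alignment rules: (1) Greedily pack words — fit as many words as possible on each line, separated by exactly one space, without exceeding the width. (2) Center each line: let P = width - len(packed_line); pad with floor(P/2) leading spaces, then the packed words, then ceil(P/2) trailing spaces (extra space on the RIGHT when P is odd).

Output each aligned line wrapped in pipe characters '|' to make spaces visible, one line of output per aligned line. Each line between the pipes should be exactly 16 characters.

Line 1: ['telescope', 'soft'] (min_width=14, slack=2)
Line 2: ['black', 'moon', 'was'] (min_width=14, slack=2)
Line 3: ['end', 'string', 'glass'] (min_width=16, slack=0)
Line 4: ['two', 'wilderness'] (min_width=14, slack=2)
Line 5: ['triangle', 'if', 'soft'] (min_width=16, slack=0)
Line 6: ['problem', 'they'] (min_width=12, slack=4)
Line 7: ['golden', 'fast', 'cat'] (min_width=15, slack=1)

Answer: | telescope soft |
| black moon was |
|end string glass|
| two wilderness |
|triangle if soft|
|  problem they  |
|golden fast cat |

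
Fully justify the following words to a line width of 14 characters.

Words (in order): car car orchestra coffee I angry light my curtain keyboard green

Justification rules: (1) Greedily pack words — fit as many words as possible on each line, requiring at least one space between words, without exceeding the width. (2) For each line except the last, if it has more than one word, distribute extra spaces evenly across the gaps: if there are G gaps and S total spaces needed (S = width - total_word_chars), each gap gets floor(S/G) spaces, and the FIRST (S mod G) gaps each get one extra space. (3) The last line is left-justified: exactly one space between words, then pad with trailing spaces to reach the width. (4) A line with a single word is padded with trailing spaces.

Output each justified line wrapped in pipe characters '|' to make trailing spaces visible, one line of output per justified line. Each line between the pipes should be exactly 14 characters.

Line 1: ['car', 'car'] (min_width=7, slack=7)
Line 2: ['orchestra'] (min_width=9, slack=5)
Line 3: ['coffee', 'I', 'angry'] (min_width=14, slack=0)
Line 4: ['light', 'my'] (min_width=8, slack=6)
Line 5: ['curtain'] (min_width=7, slack=7)
Line 6: ['keyboard', 'green'] (min_width=14, slack=0)

Answer: |car        car|
|orchestra     |
|coffee I angry|
|light       my|
|curtain       |
|keyboard green|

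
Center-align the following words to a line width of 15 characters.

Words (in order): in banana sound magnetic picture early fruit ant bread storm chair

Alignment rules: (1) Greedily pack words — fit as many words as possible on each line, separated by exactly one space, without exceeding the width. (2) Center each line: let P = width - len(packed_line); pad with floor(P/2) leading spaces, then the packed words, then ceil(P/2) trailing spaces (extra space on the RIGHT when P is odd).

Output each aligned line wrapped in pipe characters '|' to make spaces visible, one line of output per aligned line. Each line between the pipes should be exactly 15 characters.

Line 1: ['in', 'banana', 'sound'] (min_width=15, slack=0)
Line 2: ['magnetic'] (min_width=8, slack=7)
Line 3: ['picture', 'early'] (min_width=13, slack=2)
Line 4: ['fruit', 'ant', 'bread'] (min_width=15, slack=0)
Line 5: ['storm', 'chair'] (min_width=11, slack=4)

Answer: |in banana sound|
|   magnetic    |
| picture early |
|fruit ant bread|
|  storm chair  |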